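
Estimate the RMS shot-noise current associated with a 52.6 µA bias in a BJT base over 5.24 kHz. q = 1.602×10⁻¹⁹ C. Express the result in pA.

I_n = √(2qI·B)
2qI·B = 2 × 1.602×10⁻¹⁹ × 5.26×10⁻⁵ × 5.24×10³ = 8.83×10⁻²⁰ A²
I_n = √(8.83×10⁻²⁰) = 2.97×10⁻¹⁰ A = 297 pA

297 pA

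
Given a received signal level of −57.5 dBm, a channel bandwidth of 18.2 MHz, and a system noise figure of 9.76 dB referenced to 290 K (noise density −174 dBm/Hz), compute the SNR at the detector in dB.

Noise floor: N = −174 + 10 log₁₀(B) + NF
10 log₁₀(1.82×10⁷) = 72.6 dB
N = −174 + 72.6 + 9.76 = −91.64 dBm
SNR = P_sig − N = −57.5 − (−91.64) = 34.14 dB → 34.1 dB

34.1 dB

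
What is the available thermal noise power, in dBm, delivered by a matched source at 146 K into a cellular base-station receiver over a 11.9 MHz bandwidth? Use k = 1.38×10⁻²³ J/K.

P_n = kTB = 1.38×10⁻²³ × 146 × 1.19×10⁷ = 2.40×10⁻¹⁴ W
In dBm: 10 log₁₀(2.40×10⁻¹⁴ / 10⁻³) = −106.2 dBm

−106.2 dBm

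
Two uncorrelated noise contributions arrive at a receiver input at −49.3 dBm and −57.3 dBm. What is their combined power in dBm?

−48.7 dBm

Convert to linear, add, convert back:
P₁ = 1.17×10⁻⁸ W, P₂ = 1.86×10⁻⁹ W
P_tot = 1.36×10⁻⁸ W → 10 log₁₀(P_tot / 10⁻³) = −48.7 dBm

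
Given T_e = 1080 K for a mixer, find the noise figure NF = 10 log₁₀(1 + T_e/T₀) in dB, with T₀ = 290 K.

6.74 dB

F = 1 + T_e/T₀ = 1 + 1080/290 = 4.72414
NF = 10 log₁₀(4.72414) = 6.74 dB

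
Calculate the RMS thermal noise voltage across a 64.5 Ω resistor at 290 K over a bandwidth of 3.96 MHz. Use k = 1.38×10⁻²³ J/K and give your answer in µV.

2.02 µV

V_n = √(4kTRB)
4kTRB = 4 × 1.38×10⁻²³ × 290 × 6.45×10¹ × 3.96×10⁶ = 4.09×10⁻¹² V²
V_n = √(4.09×10⁻¹²) = 2.02×10⁻⁶ V = 2.02 µV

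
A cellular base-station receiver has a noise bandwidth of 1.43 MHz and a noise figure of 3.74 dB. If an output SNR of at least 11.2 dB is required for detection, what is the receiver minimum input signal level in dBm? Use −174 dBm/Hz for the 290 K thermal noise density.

−97.5 dBm

Sensitivity = −174 + 10 log₁₀(B) + NF + SNR_min
= −174 + 61.55 + 3.74 + 11.2
= −97.51 dBm → −97.5 dBm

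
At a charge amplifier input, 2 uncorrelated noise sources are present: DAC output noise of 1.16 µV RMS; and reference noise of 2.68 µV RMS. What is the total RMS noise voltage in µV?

Uncorrelated sources add in power (mean-square): V_tot = √(ΣV_i²)
V_tot = √[(1.16×10⁻⁶)² + (2.68×10⁻⁶)²] = 2.92×10⁻⁶ V = 2.92 µV

2.92 µV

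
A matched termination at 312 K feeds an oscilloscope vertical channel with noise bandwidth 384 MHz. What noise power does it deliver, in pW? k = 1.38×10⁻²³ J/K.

P_n = kTB = 1.38×10⁻²³ × 312 × 3.84×10⁸ = 1.65×10⁻¹² W = 1.65 pW

1.65 pW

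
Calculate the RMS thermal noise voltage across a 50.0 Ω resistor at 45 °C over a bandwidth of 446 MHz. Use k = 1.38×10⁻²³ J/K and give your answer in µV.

T = 45 °C + 273.15 = 318.15 K
V_n = √(4kTRB)
4kTRB = 4 × 1.38×10⁻²³ × 318.15 × 5.00×10¹ × 4.46×10⁸ = 3.92×10⁻¹⁰ V²
V_n = √(3.92×10⁻¹⁰) = 1.98×10⁻⁵ V = 19.8 µV

19.8 µV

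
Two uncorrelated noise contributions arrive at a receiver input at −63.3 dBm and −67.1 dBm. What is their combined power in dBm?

−61.8 dBm

Convert to linear, add, convert back:
P₁ = 4.68×10⁻¹⁰ W, P₂ = 1.95×10⁻¹⁰ W
P_tot = 6.63×10⁻¹⁰ W → 10 log₁₀(P_tot / 10⁻³) = −61.8 dBm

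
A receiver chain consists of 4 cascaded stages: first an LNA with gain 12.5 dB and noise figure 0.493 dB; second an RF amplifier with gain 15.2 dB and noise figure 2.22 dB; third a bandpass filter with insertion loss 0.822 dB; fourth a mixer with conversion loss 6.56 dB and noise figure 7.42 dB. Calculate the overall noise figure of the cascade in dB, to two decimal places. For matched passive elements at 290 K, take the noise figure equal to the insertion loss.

0.67 dB

Convert to linear (a loss of L dB is a gain of −L dB): F_i = 10^(NF_i/10), G_i = 10^(G_i,dB/10)
  Stage 1: F_1 = 10^(0.493/10) = 1.120, G_1 = 10^(12.5/10) = 17.78
  Stage 2: F_2 = 10^(2.22/10) = 1.667, G_2 = 10^(15.2/10) = 33.11
  Stage 3: F_3 = 10^(0.822/10) = 1.208, G_3 = 10^(−0.822/10) = 0.8276
  Stage 4: F_4 = 10^(7.42/10) = 5.521, G_4 = 10^(−6.56/10) = 0.2208
Friis cascade:
  F = 1.120 + (1.667 − 1)/17.78 + (1.208 − 1)/588.8 + (5.521 − 1)/487.3 = 1.167
NF = 10 log₁₀(1.167) = 0.67 dB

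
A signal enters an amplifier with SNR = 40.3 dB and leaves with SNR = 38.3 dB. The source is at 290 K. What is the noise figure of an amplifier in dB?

2.0 dB

NF (dB) = SNR_in(dB) − SNR_out(dB) when the source is at T₀
NF = 40.3 − 38.3 = 2.0 dB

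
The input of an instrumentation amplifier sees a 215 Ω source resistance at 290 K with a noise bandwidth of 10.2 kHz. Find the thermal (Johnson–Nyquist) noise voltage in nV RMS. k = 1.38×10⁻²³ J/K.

187 nV

V_n = √(4kTRB)
4kTRB = 4 × 1.38×10⁻²³ × 290 × 2.15×10² × 1.02×10⁴ = 3.51×10⁻¹⁴ V²
V_n = √(3.51×10⁻¹⁴) = 1.87×10⁻⁷ V = 187 nV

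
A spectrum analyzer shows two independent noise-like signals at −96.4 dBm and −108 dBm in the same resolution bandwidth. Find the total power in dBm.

Convert to linear, add, convert back:
P₁ = 2.29×10⁻¹³ W, P₂ = 1.58×10⁻¹⁴ W
P_tot = 2.45×10⁻¹³ W → 10 log₁₀(P_tot / 10⁻³) = −96.1 dBm

−96.1 dBm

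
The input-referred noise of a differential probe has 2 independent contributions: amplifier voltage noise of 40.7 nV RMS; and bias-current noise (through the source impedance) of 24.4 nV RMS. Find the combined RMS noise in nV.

47.5 nV

Uncorrelated sources add in power (mean-square): V_tot = √(ΣV_i²)
V_tot = √[(4.07×10⁻⁸)² + (2.44×10⁻⁸)²] = 4.75×10⁻⁸ V = 47.5 nV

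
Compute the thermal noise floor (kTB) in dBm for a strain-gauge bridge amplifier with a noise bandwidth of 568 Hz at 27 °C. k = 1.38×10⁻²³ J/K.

T = 27 °C + 273.15 = 300.15 K
P_n = kTB = 1.38×10⁻²³ × 300.15 × 5.68×10² = 2.35×10⁻¹⁸ W
In dBm: 10 log₁₀(2.35×10⁻¹⁸ / 10⁻³) = −146.3 dBm

−146.3 dBm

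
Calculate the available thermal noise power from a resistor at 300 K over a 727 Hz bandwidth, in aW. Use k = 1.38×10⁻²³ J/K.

3.01 aW

P_n = kTB = 1.38×10⁻²³ × 300 × 7.27×10² = 3.01×10⁻¹⁸ W = 3.01 aW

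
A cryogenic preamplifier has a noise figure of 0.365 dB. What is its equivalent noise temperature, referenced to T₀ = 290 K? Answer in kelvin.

F = 10^(0.365/10) = 1.08768
T_e = (F − 1)·T₀ = (1.08768 − 1) × 290 = 25.4 K

25.4 K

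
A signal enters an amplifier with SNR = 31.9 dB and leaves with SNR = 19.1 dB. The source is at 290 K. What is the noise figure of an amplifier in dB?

12.8 dB

NF (dB) = SNR_in(dB) − SNR_out(dB) when the source is at T₀
NF = 31.9 − 19.1 = 12.8 dB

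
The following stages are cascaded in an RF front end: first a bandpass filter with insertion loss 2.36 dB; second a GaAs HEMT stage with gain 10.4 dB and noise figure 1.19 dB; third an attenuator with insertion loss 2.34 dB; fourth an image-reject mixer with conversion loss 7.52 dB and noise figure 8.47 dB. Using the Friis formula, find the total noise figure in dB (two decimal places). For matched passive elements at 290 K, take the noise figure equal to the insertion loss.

Convert to linear (a loss of L dB is a gain of −L dB): F_i = 10^(NF_i/10), G_i = 10^(G_i,dB/10)
  Stage 1: F_1 = 10^(2.36/10) = 1.722, G_1 = 10^(−2.36/10) = 0.5808
  Stage 2: F_2 = 10^(1.19/10) = 1.315, G_2 = 10^(10.4/10) = 10.96
  Stage 3: F_3 = 10^(2.34/10) = 1.714, G_3 = 10^(−2.34/10) = 0.5834
  Stage 4: F_4 = 10^(8.47/10) = 7.031, G_4 = 10^(−7.52/10) = 0.1770
Friis cascade:
  F = 1.722 + (1.315 − 1)/0.5808 + (1.714 − 1)/6.368 + (7.031 − 1)/3.715 = 4.000
NF = 10 log₁₀(4.000) = 6.02 dB

6.02 dB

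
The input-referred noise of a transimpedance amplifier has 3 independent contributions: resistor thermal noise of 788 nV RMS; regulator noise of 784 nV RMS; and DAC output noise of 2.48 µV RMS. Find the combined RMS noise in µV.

Uncorrelated sources add in power (mean-square): V_tot = √(ΣV_i²)
V_tot = √[(7.88×10⁻⁷)² + (7.84×10⁻⁷)² + (2.48×10⁻⁶)²] = 2.72×10⁻⁶ V = 2.72 µV

2.72 µV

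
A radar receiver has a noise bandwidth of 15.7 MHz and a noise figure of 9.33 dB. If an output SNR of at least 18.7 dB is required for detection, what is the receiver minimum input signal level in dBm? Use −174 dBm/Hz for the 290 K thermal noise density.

−74.0 dBm

Sensitivity = −174 + 10 log₁₀(B) + NF + SNR_min
= −174 + 71.96 + 9.33 + 18.7
= −74.01 dBm → −74.0 dBm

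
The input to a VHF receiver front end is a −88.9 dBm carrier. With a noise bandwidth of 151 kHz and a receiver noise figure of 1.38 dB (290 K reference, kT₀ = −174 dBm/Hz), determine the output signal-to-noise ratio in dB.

Noise floor: N = −174 + 10 log₁₀(B) + NF
10 log₁₀(1.51×10⁵) = 51.79 dB
N = −174 + 51.79 + 1.38 = −120.83 dBm
SNR = P_sig − N = −88.9 − (−120.83) = 31.93 dB → 31.9 dB

31.9 dB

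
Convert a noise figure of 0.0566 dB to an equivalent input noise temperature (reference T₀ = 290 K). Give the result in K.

F = 10^(0.0566/10) = 1.01312
T_e = (F − 1)·T₀ = (1.01312 − 1) × 290 = 3.80 K

3.80 K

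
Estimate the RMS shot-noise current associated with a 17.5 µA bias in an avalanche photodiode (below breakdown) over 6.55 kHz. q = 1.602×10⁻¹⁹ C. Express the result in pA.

I_n = √(2qI·B)
2qI·B = 2 × 1.602×10⁻¹⁹ × 1.75×10⁻⁵ × 6.55×10³ = 3.67×10⁻²⁰ A²
I_n = √(3.67×10⁻²⁰) = 1.92×10⁻¹⁰ A = 192 pA

192 pA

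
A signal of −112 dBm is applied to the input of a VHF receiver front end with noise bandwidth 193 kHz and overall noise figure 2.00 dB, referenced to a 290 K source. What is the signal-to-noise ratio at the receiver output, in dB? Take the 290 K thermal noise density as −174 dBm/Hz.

Noise floor: N = −174 + 10 log₁₀(B) + NF
10 log₁₀(1.93×10⁵) = 52.86 dB
N = −174 + 52.86 + 2.00 = −119.14 dBm
SNR = P_sig − N = −112 − (−119.14) = 7.14 dB → 7.1 dB

7.1 dB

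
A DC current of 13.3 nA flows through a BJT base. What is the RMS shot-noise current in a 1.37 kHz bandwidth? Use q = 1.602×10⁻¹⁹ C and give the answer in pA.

I_n = √(2qI·B)
2qI·B = 2 × 1.602×10⁻¹⁹ × 1.33×10⁻⁸ × 1.37×10³ = 5.84×10⁻²⁴ A²
I_n = √(5.84×10⁻²⁴) = 2.42×10⁻¹² A = 2.42 pA

2.42 pA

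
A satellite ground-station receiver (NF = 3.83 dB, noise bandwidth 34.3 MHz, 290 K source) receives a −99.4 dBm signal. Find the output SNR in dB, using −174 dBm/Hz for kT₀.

Noise floor: N = −174 + 10 log₁₀(B) + NF
10 log₁₀(3.43×10⁷) = 75.35 dB
N = −174 + 75.35 + 3.83 = −94.82 dBm
SNR = P_sig − N = −99.4 − (−94.82) = −4.58 dB → −4.6 dB

−4.6 dB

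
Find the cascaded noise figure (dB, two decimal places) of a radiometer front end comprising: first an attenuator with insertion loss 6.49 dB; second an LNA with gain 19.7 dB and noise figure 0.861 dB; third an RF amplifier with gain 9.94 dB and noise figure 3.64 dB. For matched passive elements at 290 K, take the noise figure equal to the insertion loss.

7.40 dB

Convert to linear (a loss of L dB is a gain of −L dB): F_i = 10^(NF_i/10), G_i = 10^(G_i,dB/10)
  Stage 1: F_1 = 10^(6.49/10) = 4.457, G_1 = 10^(−6.49/10) = 0.2244
  Stage 2: F_2 = 10^(0.861/10) = 1.219, G_2 = 10^(19.7/10) = 93.33
  Stage 3: F_3 = 10^(3.64/10) = 2.312, G_3 = 10^(9.94/10) = 9.863
Friis cascade:
  F = 4.457 + (1.219 − 1)/0.2244 + (2.312 − 1)/20.94 = 5.496
NF = 10 log₁₀(5.496) = 7.40 dB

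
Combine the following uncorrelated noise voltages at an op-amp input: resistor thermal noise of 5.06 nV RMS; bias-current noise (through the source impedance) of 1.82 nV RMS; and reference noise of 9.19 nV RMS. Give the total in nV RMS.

10.6 nV

Uncorrelated sources add in power (mean-square): V_tot = √(ΣV_i²)
V_tot = √[(5.06×10⁻⁹)² + (1.82×10⁻⁹)² + (9.19×10⁻⁹)²] = 1.06×10⁻⁸ V = 10.6 nV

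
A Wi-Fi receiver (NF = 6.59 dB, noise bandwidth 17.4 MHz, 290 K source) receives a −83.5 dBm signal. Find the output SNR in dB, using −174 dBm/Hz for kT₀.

Noise floor: N = −174 + 10 log₁₀(B) + NF
10 log₁₀(1.74×10⁷) = 72.41 dB
N = −174 + 72.41 + 6.59 = −95.00 dBm
SNR = P_sig − N = −83.5 − (−95.00) = 11.50 dB → 11.5 dB

11.5 dB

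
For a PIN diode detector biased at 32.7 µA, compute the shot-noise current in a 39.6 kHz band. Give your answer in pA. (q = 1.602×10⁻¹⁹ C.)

I_n = √(2qI·B)
2qI·B = 2 × 1.602×10⁻¹⁹ × 3.27×10⁻⁵ × 3.96×10⁴ = 4.15×10⁻¹⁹ A²
I_n = √(4.15×10⁻¹⁹) = 6.44×10⁻¹⁰ A = 644 pA

644 pA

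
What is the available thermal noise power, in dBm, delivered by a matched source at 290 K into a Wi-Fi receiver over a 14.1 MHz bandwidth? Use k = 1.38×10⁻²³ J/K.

P_n = kTB = 1.38×10⁻²³ × 290 × 1.41×10⁷ = 5.64×10⁻¹⁴ W
In dBm: 10 log₁₀(5.64×10⁻¹⁴ / 10⁻³) = −102.5 dBm

−102.5 dBm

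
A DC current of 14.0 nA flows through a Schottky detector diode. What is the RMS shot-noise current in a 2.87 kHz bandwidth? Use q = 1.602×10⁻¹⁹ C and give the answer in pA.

3.59 pA

I_n = √(2qI·B)
2qI·B = 2 × 1.602×10⁻¹⁹ × 1.40×10⁻⁸ × 2.87×10³ = 1.29×10⁻²³ A²
I_n = √(1.29×10⁻²³) = 3.59×10⁻¹² A = 3.59 pA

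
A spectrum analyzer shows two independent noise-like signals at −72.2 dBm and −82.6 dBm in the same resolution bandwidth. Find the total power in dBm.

−71.8 dBm

Convert to linear, add, convert back:
P₁ = 6.03×10⁻¹¹ W, P₂ = 5.50×10⁻¹² W
P_tot = 6.58×10⁻¹¹ W → 10 log₁₀(P_tot / 10⁻³) = −71.8 dBm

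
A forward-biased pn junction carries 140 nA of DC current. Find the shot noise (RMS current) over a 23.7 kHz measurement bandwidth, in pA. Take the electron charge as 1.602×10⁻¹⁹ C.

32.6 pA

I_n = √(2qI·B)
2qI·B = 2 × 1.602×10⁻¹⁹ × 1.40×10⁻⁷ × 2.37×10⁴ = 1.06×10⁻²¹ A²
I_n = √(1.06×10⁻²¹) = 3.26×10⁻¹¹ A = 32.6 pA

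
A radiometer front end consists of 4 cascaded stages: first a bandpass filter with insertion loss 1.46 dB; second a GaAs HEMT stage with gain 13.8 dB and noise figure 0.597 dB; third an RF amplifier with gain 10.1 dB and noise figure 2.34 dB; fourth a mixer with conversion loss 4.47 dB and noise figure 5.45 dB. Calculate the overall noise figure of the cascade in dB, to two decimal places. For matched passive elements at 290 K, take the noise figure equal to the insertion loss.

Convert to linear (a loss of L dB is a gain of −L dB): F_i = 10^(NF_i/10), G_i = 10^(G_i,dB/10)
  Stage 1: F_1 = 10^(1.46/10) = 1.400, G_1 = 10^(−1.46/10) = 0.7145
  Stage 2: F_2 = 10^(0.597/10) = 1.147, G_2 = 10^(13.8/10) = 23.99
  Stage 3: F_3 = 10^(2.34/10) = 1.714, G_3 = 10^(10.1/10) = 10.23
  Stage 4: F_4 = 10^(5.45/10) = 3.508, G_4 = 10^(−4.47/10) = 0.3573
Friis cascade:
  F = 1.400 + (1.147 − 1)/0.7145 + (1.714 − 1)/17.14 + (3.508 − 1)/175.4 = 1.662
NF = 10 log₁₀(1.662) = 2.21 dB

2.21 dB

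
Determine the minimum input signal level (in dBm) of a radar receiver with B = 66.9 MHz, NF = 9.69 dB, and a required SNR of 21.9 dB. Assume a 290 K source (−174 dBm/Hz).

Sensitivity = −174 + 10 log₁₀(B) + NF + SNR_min
= −174 + 78.25 + 9.69 + 21.9
= −64.16 dBm → −64.2 dBm

−64.2 dBm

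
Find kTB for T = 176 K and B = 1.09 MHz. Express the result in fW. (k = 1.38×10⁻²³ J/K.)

2.65 fW

P_n = kTB = 1.38×10⁻²³ × 176 × 1.09×10⁶ = 2.65×10⁻¹⁵ W = 2.65 fW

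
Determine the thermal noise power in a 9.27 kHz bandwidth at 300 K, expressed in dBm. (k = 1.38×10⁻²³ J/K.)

−134.2 dBm

P_n = kTB = 1.38×10⁻²³ × 300 × 9.27×10³ = 3.84×10⁻¹⁷ W
In dBm: 10 log₁₀(3.84×10⁻¹⁷ / 10⁻³) = −134.2 dBm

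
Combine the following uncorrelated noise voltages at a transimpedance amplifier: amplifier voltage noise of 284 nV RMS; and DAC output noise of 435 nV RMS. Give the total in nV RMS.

520 nV

Uncorrelated sources add in power (mean-square): V_tot = √(ΣV_i²)
V_tot = √[(2.84×10⁻⁷)² + (4.35×10⁻⁷)²] = 5.20×10⁻⁷ V = 520 nV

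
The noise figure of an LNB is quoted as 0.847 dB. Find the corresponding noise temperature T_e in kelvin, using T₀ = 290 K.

F = 10^(0.847/10) = 1.21535
T_e = (F − 1)·T₀ = (1.21535 − 1) × 290 = 62.5 K

62.5 K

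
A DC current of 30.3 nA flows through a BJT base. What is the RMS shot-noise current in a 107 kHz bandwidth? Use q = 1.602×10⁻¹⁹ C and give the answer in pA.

32.2 pA

I_n = √(2qI·B)
2qI·B = 2 × 1.602×10⁻¹⁹ × 3.03×10⁻⁸ × 1.07×10⁵ = 1.04×10⁻²¹ A²
I_n = √(1.04×10⁻²¹) = 3.22×10⁻¹¹ A = 32.2 pA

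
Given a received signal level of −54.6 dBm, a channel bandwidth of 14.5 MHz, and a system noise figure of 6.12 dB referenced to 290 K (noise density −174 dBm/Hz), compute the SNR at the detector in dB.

Noise floor: N = −174 + 10 log₁₀(B) + NF
10 log₁₀(1.45×10⁷) = 71.61 dB
N = −174 + 71.61 + 6.12 = −96.27 dBm
SNR = P_sig − N = −54.6 − (−96.27) = 41.67 dB → 41.7 dB

41.7 dB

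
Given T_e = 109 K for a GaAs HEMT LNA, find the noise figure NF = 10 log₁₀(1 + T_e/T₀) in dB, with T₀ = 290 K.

F = 1 + T_e/T₀ = 1 + 109/290 = 1.37586
NF = 10 log₁₀(1.37586) = 1.39 dB

1.39 dB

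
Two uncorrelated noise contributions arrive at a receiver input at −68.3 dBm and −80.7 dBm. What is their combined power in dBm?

−68.1 dBm

Convert to linear, add, convert back:
P₁ = 1.48×10⁻¹⁰ W, P₂ = 8.51×10⁻¹² W
P_tot = 1.56×10⁻¹⁰ W → 10 log₁₀(P_tot / 10⁻³) = −68.1 dBm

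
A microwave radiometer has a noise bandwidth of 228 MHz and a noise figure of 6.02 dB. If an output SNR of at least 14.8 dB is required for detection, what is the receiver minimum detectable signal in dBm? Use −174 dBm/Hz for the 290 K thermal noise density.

−69.6 dBm

Sensitivity = −174 + 10 log₁₀(B) + NF + SNR_min
= −174 + 83.58 + 6.02 + 14.8
= −69.60 dBm → −69.6 dBm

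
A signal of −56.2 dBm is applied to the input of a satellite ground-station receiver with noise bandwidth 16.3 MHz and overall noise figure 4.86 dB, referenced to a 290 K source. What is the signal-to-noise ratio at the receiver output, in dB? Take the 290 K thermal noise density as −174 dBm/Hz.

Noise floor: N = −174 + 10 log₁₀(B) + NF
10 log₁₀(1.63×10⁷) = 72.12 dB
N = −174 + 72.12 + 4.86 = −97.02 dBm
SNR = P_sig − N = −56.2 − (−97.02) = 40.82 dB → 40.8 dB

40.8 dB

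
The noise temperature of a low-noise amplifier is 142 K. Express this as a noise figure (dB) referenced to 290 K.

F = 1 + T_e/T₀ = 1 + 142/290 = 1.48966
NF = 10 log₁₀(1.48966) = 1.73 dB

1.73 dB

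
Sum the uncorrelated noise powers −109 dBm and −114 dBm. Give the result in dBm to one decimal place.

Convert to linear, add, convert back:
P₁ = 1.26×10⁻¹⁴ W, P₂ = 3.98×10⁻¹⁵ W
P_tot = 1.66×10⁻¹⁴ W → 10 log₁₀(P_tot / 10⁻³) = −107.8 dBm

−107.8 dBm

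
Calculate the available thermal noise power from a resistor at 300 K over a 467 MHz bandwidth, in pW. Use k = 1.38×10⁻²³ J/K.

P_n = kTB = 1.38×10⁻²³ × 300 × 4.67×10⁸ = 1.93×10⁻¹² W = 1.93 pW

1.93 pW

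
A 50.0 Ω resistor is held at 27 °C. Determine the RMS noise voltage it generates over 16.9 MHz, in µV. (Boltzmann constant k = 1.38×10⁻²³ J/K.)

3.74 µV

T = 27 °C + 273.15 = 300.15 K
V_n = √(4kTRB)
4kTRB = 4 × 1.38×10⁻²³ × 300.15 × 5.00×10¹ × 1.69×10⁷ = 1.40×10⁻¹¹ V²
V_n = √(1.40×10⁻¹¹) = 3.74×10⁻⁶ V = 3.74 µV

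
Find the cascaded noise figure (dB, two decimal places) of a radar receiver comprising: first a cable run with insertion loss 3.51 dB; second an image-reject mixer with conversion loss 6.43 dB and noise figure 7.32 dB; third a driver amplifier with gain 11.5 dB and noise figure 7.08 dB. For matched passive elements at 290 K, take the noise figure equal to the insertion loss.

17.21 dB

Convert to linear (a loss of L dB is a gain of −L dB): F_i = 10^(NF_i/10), G_i = 10^(G_i,dB/10)
  Stage 1: F_1 = 10^(3.51/10) = 2.244, G_1 = 10^(−3.51/10) = 0.4457
  Stage 2: F_2 = 10^(7.32/10) = 5.395, G_2 = 10^(−6.43/10) = 0.2275
  Stage 3: F_3 = 10^(7.08/10) = 5.105, G_3 = 10^(11.5/10) = 14.13
Friis cascade:
  F = 2.244 + (5.395 − 1)/0.4457 + (5.105 − 1)/0.1014 = 52.59
NF = 10 log₁₀(52.59) = 17.21 dB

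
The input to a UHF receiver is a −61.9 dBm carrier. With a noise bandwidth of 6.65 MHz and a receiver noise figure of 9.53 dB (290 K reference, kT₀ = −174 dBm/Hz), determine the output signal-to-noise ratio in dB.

34.3 dB

Noise floor: N = −174 + 10 log₁₀(B) + NF
10 log₁₀(6.65×10⁶) = 68.23 dB
N = −174 + 68.23 + 9.53 = −96.24 dBm
SNR = P_sig − N = −61.9 − (−96.24) = 34.34 dB → 34.3 dB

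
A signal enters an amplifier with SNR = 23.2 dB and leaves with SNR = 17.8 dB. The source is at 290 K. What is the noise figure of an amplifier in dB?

NF (dB) = SNR_in(dB) − SNR_out(dB) when the source is at T₀
NF = 23.2 − 17.8 = 5.4 dB

5.4 dB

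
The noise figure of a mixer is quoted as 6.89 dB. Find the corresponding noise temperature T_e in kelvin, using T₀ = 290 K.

1127 K

F = 10^(6.89/10) = 4.88652
T_e = (F − 1)·T₀ = (4.88652 − 1) × 290 = 1127 K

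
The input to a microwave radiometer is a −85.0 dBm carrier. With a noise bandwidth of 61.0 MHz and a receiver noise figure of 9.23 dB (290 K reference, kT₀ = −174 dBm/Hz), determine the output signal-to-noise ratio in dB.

Noise floor: N = −174 + 10 log₁₀(B) + NF
10 log₁₀(6.10×10⁷) = 77.85 dB
N = −174 + 77.85 + 9.23 = −86.92 dBm
SNR = P_sig − N = −85.0 − (−86.92) = 1.92 dB → 1.9 dB

1.9 dB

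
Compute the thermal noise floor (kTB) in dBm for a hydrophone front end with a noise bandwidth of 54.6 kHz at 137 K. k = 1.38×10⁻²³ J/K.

P_n = kTB = 1.38×10⁻²³ × 137 × 5.46×10⁴ = 1.03×10⁻¹⁶ W
In dBm: 10 log₁₀(1.03×10⁻¹⁶ / 10⁻³) = −129.9 dBm

−129.9 dBm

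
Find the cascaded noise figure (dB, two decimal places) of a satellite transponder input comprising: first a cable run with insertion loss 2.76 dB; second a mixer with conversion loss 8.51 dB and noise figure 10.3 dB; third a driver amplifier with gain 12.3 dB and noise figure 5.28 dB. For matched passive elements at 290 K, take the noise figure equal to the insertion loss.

17.16 dB

Convert to linear (a loss of L dB is a gain of −L dB): F_i = 10^(NF_i/10), G_i = 10^(G_i,dB/10)
  Stage 1: F_1 = 10^(2.76/10) = 1.888, G_1 = 10^(−2.76/10) = 0.5297
  Stage 2: F_2 = 10^(10.3/10) = 10.72, G_2 = 10^(−8.51/10) = 0.1409
  Stage 3: F_3 = 10^(5.28/10) = 3.373, G_3 = 10^(12.3/10) = 16.98
Friis cascade:
  F = 1.888 + (10.72 − 1)/0.5297 + (3.373 − 1)/0.07464 = 52.02
NF = 10 log₁₀(52.02) = 17.16 dB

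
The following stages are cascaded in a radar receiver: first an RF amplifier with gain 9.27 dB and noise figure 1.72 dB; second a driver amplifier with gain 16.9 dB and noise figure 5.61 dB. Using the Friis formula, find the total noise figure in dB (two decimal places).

2.55 dB

Convert to linear (a loss of L dB is a gain of −L dB): F_i = 10^(NF_i/10), G_i = 10^(G_i,dB/10)
  Stage 1: F_1 = 10^(1.72/10) = 1.486, G_1 = 10^(9.27/10) = 8.453
  Stage 2: F_2 = 10^(5.61/10) = 3.639, G_2 = 10^(16.9/10) = 48.98
Friis cascade:
  F = 1.486 + (3.639 − 1)/8.453 = 1.798
NF = 10 log₁₀(1.798) = 2.55 dB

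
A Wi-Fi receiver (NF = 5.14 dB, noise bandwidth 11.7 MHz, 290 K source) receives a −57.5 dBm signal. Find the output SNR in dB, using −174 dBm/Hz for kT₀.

40.7 dB

Noise floor: N = −174 + 10 log₁₀(B) + NF
10 log₁₀(1.17×10⁷) = 70.68 dB
N = −174 + 70.68 + 5.14 = −98.18 dBm
SNR = P_sig − N = −57.5 − (−98.18) = 40.68 dB → 40.7 dB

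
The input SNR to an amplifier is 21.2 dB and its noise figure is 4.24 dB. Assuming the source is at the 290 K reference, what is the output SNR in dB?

By definition F = SNR_in/SNR_out, so in dB: SNR_out = SNR_in − NF
SNR_out = 21.2 − 4.24 = 16.96 dB

16.96 dB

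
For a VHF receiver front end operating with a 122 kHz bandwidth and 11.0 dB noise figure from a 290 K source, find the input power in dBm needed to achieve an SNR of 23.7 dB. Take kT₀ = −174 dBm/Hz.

Sensitivity = −174 + 10 log₁₀(B) + NF + SNR_min
= −174 + 50.86 + 11.0 + 23.7
= −88.44 dBm → −88.4 dBm

−88.4 dBm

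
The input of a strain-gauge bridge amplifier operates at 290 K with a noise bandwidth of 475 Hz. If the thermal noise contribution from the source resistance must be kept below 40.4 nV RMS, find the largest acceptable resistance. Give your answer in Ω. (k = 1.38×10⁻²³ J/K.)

215 Ω

Johnson–Nyquist: V_n = √(4kTRB) ⇒ R = V_n² / (4kTB)
4kTB = 4 × 1.38×10⁻²³ × 290 × 4.75×10² = 7.60×10⁻¹⁸
R = (4.04×10⁻⁸)² / 7.60×10⁻¹⁸ = 2.15×10² Ω = 215 Ω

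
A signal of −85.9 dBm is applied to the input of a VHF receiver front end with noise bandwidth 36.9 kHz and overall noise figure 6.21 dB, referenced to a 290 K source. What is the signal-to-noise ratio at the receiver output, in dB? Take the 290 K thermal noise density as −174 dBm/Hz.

36.2 dB

Noise floor: N = −174 + 10 log₁₀(B) + NF
10 log₁₀(3.69×10⁴) = 45.67 dB
N = −174 + 45.67 + 6.21 = −122.12 dBm
SNR = P_sig − N = −85.9 − (−122.12) = 36.22 dB → 36.2 dB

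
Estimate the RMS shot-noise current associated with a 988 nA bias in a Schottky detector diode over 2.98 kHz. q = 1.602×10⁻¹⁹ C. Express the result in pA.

30.7 pA

I_n = √(2qI·B)
2qI·B = 2 × 1.602×10⁻¹⁹ × 9.88×10⁻⁷ × 2.98×10³ = 9.43×10⁻²² A²
I_n = √(9.43×10⁻²²) = 3.07×10⁻¹¹ A = 30.7 pA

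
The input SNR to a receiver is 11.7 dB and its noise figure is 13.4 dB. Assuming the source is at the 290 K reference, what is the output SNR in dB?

By definition F = SNR_in/SNR_out, so in dB: SNR_out = SNR_in − NF
SNR_out = 11.7 − 13.4 = −1.7 dB

−1.7 dB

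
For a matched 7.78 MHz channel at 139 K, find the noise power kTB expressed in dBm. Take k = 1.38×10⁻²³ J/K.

−108.3 dBm

P_n = kTB = 1.38×10⁻²³ × 139 × 7.78×10⁶ = 1.49×10⁻¹⁴ W
In dBm: 10 log₁₀(1.49×10⁻¹⁴ / 10⁻³) = −108.3 dBm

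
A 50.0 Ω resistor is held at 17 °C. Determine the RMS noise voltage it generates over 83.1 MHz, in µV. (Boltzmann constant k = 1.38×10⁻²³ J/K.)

8.16 µV

T = 17 °C + 273.15 = 290.15 K
V_n = √(4kTRB)
4kTRB = 4 × 1.38×10⁻²³ × 290.15 × 5.00×10¹ × 8.31×10⁷ = 6.65×10⁻¹¹ V²
V_n = √(6.65×10⁻¹¹) = 8.16×10⁻⁶ V = 8.16 µV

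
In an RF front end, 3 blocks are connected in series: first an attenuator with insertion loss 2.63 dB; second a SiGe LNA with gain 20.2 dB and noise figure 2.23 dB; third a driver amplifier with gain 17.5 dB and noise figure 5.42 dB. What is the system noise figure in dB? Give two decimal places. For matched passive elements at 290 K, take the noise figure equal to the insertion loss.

Convert to linear (a loss of L dB is a gain of −L dB): F_i = 10^(NF_i/10), G_i = 10^(G_i,dB/10)
  Stage 1: F_1 = 10^(2.63/10) = 1.832, G_1 = 10^(−2.63/10) = 0.5458
  Stage 2: F_2 = 10^(2.23/10) = 1.671, G_2 = 10^(20.2/10) = 104.7
  Stage 3: F_3 = 10^(5.42/10) = 3.483, G_3 = 10^(17.5/10) = 56.23
Friis cascade:
  F = 1.832 + (1.671 − 1)/0.5458 + (3.483 − 1)/57.15 = 3.105
NF = 10 log₁₀(3.105) = 4.92 dB

4.92 dB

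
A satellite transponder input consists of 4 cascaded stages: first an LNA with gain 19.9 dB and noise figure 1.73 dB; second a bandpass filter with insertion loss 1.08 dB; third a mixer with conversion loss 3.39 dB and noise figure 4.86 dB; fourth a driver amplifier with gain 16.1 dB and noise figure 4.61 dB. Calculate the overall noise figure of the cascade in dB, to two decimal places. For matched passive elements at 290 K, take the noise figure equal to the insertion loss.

1.97 dB

Convert to linear (a loss of L dB is a gain of −L dB): F_i = 10^(NF_i/10), G_i = 10^(G_i,dB/10)
  Stage 1: F_1 = 10^(1.73/10) = 1.489, G_1 = 10^(19.9/10) = 97.72
  Stage 2: F_2 = 10^(1.08/10) = 1.282, G_2 = 10^(−1.08/10) = 0.7798
  Stage 3: F_3 = 10^(4.86/10) = 3.062, G_3 = 10^(−3.39/10) = 0.4581
  Stage 4: F_4 = 10^(4.61/10) = 2.891, G_4 = 10^(16.1/10) = 40.74
Friis cascade:
  F = 1.489 + (1.282 − 1)/97.72 + (3.062 − 1)/76.21 + (2.891 − 1)/34.91 = 1.573
NF = 10 log₁₀(1.573) = 1.97 dB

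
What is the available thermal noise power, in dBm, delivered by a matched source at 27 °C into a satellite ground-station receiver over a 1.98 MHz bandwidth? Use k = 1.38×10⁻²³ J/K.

T = 27 °C + 273.15 = 300.15 K
P_n = kTB = 1.38×10⁻²³ × 300.15 × 1.98×10⁶ = 8.20×10⁻¹⁵ W
In dBm: 10 log₁₀(8.20×10⁻¹⁵ / 10⁻³) = −110.9 dBm

−110.9 dBm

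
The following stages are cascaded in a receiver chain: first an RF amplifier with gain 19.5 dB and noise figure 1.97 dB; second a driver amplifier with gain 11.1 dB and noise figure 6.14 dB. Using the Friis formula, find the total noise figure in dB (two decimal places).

2.07 dB

Convert to linear (a loss of L dB is a gain of −L dB): F_i = 10^(NF_i/10), G_i = 10^(G_i,dB/10)
  Stage 1: F_1 = 10^(1.97/10) = 1.574, G_1 = 10^(19.5/10) = 89.13
  Stage 2: F_2 = 10^(6.14/10) = 4.111, G_2 = 10^(11.1/10) = 12.88
Friis cascade:
  F = 1.574 + (4.111 − 1)/89.13 = 1.609
NF = 10 log₁₀(1.609) = 2.07 dB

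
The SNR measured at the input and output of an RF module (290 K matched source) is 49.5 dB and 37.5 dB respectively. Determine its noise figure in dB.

NF (dB) = SNR_in(dB) − SNR_out(dB) when the source is at T₀
NF = 49.5 − 37.5 = 12.0 dB

12.0 dB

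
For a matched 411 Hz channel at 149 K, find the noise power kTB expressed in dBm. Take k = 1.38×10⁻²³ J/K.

P_n = kTB = 1.38×10⁻²³ × 149 × 4.11×10² = 8.45×10⁻¹⁹ W
In dBm: 10 log₁₀(8.45×10⁻¹⁹ / 10⁻³) = −150.7 dBm

−150.7 dBm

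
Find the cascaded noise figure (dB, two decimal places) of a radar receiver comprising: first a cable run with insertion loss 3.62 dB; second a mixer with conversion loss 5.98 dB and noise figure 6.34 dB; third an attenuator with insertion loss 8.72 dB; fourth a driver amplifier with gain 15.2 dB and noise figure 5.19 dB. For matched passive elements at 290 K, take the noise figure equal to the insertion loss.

23.53 dB

Convert to linear (a loss of L dB is a gain of −L dB): F_i = 10^(NF_i/10), G_i = 10^(G_i,dB/10)
  Stage 1: F_1 = 10^(3.62/10) = 2.301, G_1 = 10^(−3.62/10) = 0.4345
  Stage 2: F_2 = 10^(6.34/10) = 4.305, G_2 = 10^(−5.98/10) = 0.2523
  Stage 3: F_3 = 10^(8.72/10) = 7.447, G_3 = 10^(−8.72/10) = 0.1343
  Stage 4: F_4 = 10^(5.19/10) = 3.304, G_4 = 10^(15.2/10) = 33.11
Friis cascade:
  F = 2.301 + (4.305 − 1)/0.4345 + (7.447 − 1)/0.1096 + (3.304 − 1)/0.01472 = 225.2
NF = 10 log₁₀(225.2) = 23.53 dB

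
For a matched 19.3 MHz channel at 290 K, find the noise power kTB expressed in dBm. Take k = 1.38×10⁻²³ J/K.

P_n = kTB = 1.38×10⁻²³ × 290 × 1.93×10⁷ = 7.72×10⁻¹⁴ W
In dBm: 10 log₁₀(7.72×10⁻¹⁴ / 10⁻³) = −101.1 dBm

−101.1 dBm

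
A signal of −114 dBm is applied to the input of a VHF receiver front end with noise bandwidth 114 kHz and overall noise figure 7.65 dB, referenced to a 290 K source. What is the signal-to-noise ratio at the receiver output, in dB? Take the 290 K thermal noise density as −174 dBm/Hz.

Noise floor: N = −174 + 10 log₁₀(B) + NF
10 log₁₀(1.14×10⁵) = 50.57 dB
N = −174 + 50.57 + 7.65 = −115.78 dBm
SNR = P_sig − N = −114 − (−115.78) = 1.78 dB → 1.8 dB

1.8 dB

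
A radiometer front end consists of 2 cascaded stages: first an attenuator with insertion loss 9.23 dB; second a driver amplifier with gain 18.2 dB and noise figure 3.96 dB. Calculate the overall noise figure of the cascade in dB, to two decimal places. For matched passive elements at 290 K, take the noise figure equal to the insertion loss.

13.19 dB

Convert to linear (a loss of L dB is a gain of −L dB): F_i = 10^(NF_i/10), G_i = 10^(G_i,dB/10)
  Stage 1: F_1 = 10^(9.23/10) = 8.375, G_1 = 10^(−9.23/10) = 0.1194
  Stage 2: F_2 = 10^(3.96/10) = 2.489, G_2 = 10^(18.2/10) = 66.07
Friis cascade:
  F = 8.375 + (2.489 − 1)/0.1194 = 20.84
NF = 10 log₁₀(20.84) = 13.19 dB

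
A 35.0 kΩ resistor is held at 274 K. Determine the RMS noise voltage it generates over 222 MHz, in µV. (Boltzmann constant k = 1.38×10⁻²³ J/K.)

343 µV

V_n = √(4kTRB)
4kTRB = 4 × 1.38×10⁻²³ × 274 × 3.50×10⁴ × 2.22×10⁸ = 1.18×10⁻⁷ V²
V_n = √(1.18×10⁻⁷) = 3.43×10⁻⁴ V = 343 µV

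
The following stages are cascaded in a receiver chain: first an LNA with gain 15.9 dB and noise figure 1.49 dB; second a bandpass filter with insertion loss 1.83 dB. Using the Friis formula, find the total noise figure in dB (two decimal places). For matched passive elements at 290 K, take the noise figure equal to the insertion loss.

Convert to linear (a loss of L dB is a gain of −L dB): F_i = 10^(NF_i/10), G_i = 10^(G_i,dB/10)
  Stage 1: F_1 = 10^(1.49/10) = 1.409, G_1 = 10^(15.9/10) = 38.90
  Stage 2: F_2 = 10^(1.83/10) = 1.524, G_2 = 10^(−1.83/10) = 0.6561
Friis cascade:
  F = 1.409 + (1.524 − 1)/38.90 = 1.423
NF = 10 log₁₀(1.423) = 1.53 dB

1.53 dB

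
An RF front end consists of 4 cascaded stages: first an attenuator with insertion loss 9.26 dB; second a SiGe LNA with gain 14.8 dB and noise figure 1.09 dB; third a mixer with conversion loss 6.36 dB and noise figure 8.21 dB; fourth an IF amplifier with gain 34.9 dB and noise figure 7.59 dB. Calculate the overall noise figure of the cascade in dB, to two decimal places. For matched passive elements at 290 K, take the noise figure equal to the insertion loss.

12.59 dB

Convert to linear (a loss of L dB is a gain of −L dB): F_i = 10^(NF_i/10), G_i = 10^(G_i,dB/10)
  Stage 1: F_1 = 10^(9.26/10) = 8.433, G_1 = 10^(−9.26/10) = 0.1186
  Stage 2: F_2 = 10^(1.09/10) = 1.285, G_2 = 10^(14.8/10) = 30.20
  Stage 3: F_3 = 10^(8.21/10) = 6.622, G_3 = 10^(−6.36/10) = 0.2312
  Stage 4: F_4 = 10^(7.59/10) = 5.741, G_4 = 10^(34.9/10) = 3090
Friis cascade:
  F = 8.433 + (1.285 − 1)/0.1186 + (6.622 − 1)/3.581 + (5.741 − 1)/0.8279 = 18.14
NF = 10 log₁₀(18.14) = 12.59 dB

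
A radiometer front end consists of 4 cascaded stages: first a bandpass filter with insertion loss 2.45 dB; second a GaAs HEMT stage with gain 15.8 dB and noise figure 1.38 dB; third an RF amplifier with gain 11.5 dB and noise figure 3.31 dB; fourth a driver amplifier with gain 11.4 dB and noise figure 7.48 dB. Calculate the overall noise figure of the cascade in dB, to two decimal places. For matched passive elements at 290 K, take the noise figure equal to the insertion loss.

3.95 dB

Convert to linear (a loss of L dB is a gain of −L dB): F_i = 10^(NF_i/10), G_i = 10^(G_i,dB/10)
  Stage 1: F_1 = 10^(2.45/10) = 1.758, G_1 = 10^(−2.45/10) = 0.5689
  Stage 2: F_2 = 10^(1.38/10) = 1.374, G_2 = 10^(15.8/10) = 38.02
  Stage 3: F_3 = 10^(3.31/10) = 2.143, G_3 = 10^(11.5/10) = 14.13
  Stage 4: F_4 = 10^(7.48/10) = 5.598, G_4 = 10^(11.4/10) = 13.80
Friis cascade:
  F = 1.758 + (1.374 − 1)/0.5689 + (2.143 − 1)/21.63 + (5.598 − 1)/305.5 = 2.483
NF = 10 log₁₀(2.483) = 3.95 dB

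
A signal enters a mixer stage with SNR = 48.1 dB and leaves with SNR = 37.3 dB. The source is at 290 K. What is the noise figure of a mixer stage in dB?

10.8 dB

NF (dB) = SNR_in(dB) − SNR_out(dB) when the source is at T₀
NF = 48.1 − 37.3 = 10.8 dB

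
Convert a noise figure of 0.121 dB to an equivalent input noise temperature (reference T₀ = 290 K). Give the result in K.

F = 10^(0.121/10) = 1.02825
T_e = (F − 1)·T₀ = (1.02825 − 1) × 290 = 8.19 K

8.19 K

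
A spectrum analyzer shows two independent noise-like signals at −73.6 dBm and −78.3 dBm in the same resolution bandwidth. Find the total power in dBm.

Convert to linear, add, convert back:
P₁ = 4.37×10⁻¹¹ W, P₂ = 1.48×10⁻¹¹ W
P_tot = 5.84×10⁻¹¹ W → 10 log₁₀(P_tot / 10⁻³) = −72.3 dBm

−72.3 dBm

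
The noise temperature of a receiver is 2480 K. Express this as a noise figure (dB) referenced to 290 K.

F = 1 + T_e/T₀ = 1 + 2480/290 = 9.55172
NF = 10 log₁₀(9.55172) = 9.80 dB

9.80 dB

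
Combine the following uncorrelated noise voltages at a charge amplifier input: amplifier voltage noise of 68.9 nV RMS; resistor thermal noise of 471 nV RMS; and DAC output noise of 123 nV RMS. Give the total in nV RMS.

Uncorrelated sources add in power (mean-square): V_tot = √(ΣV_i²)
V_tot = √[(6.89×10⁻⁸)² + (4.71×10⁻⁷)² + (1.23×10⁻⁷)²] = 4.92×10⁻⁷ V = 492 nV

492 nV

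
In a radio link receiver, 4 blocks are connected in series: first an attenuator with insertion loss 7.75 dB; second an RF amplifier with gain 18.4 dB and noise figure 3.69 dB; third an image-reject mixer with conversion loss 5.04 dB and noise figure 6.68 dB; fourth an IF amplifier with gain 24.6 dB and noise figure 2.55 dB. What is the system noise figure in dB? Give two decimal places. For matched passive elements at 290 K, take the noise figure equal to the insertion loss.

Convert to linear (a loss of L dB is a gain of −L dB): F_i = 10^(NF_i/10), G_i = 10^(G_i,dB/10)
  Stage 1: F_1 = 10^(7.75/10) = 5.957, G_1 = 10^(−7.75/10) = 0.1679
  Stage 2: F_2 = 10^(3.69/10) = 2.339, G_2 = 10^(18.4/10) = 69.18
  Stage 3: F_3 = 10^(6.68/10) = 4.656, G_3 = 10^(−5.04/10) = 0.3133
  Stage 4: F_4 = 10^(2.55/10) = 1.799, G_4 = 10^(24.6/10) = 288.4
Friis cascade:
  F = 5.957 + (2.339 − 1)/0.1679 + (4.656 − 1)/11.61 + (1.799 − 1)/3.639 = 14.47
NF = 10 log₁₀(14.47) = 11.60 dB

11.60 dB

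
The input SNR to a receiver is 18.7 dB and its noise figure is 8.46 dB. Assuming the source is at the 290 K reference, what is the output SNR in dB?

10.24 dB

By definition F = SNR_in/SNR_out, so in dB: SNR_out = SNR_in − NF
SNR_out = 18.7 − 8.46 = 10.24 dB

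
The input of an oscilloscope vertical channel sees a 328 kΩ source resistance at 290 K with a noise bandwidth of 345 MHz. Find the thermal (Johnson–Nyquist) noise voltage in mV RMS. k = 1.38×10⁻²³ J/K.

1.35 mV

V_n = √(4kTRB)
4kTRB = 4 × 1.38×10⁻²³ × 290 × 3.28×10⁵ × 3.45×10⁸ = 1.81×10⁻⁶ V²
V_n = √(1.81×10⁻⁶) = 1.35×10⁻³ V = 1.35 mV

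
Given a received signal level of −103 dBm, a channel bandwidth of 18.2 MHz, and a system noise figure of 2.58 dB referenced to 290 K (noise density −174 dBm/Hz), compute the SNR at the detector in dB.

Noise floor: N = −174 + 10 log₁₀(B) + NF
10 log₁₀(1.82×10⁷) = 72.6 dB
N = −174 + 72.6 + 2.58 = −98.82 dBm
SNR = P_sig − N = −103 − (−98.82) = −4.18 dB → −4.2 dB

−4.2 dB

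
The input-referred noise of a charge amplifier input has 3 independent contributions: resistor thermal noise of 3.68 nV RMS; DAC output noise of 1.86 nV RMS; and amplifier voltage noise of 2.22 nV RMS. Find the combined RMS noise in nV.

Uncorrelated sources add in power (mean-square): V_tot = √(ΣV_i²)
V_tot = √[(3.68×10⁻⁹)² + (1.86×10⁻⁹)² + (2.22×10⁻⁹)²] = 4.68×10⁻⁹ V = 4.68 nV

4.68 nV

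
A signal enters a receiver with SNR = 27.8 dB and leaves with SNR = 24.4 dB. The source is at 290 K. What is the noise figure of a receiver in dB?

NF (dB) = SNR_in(dB) − SNR_out(dB) when the source is at T₀
NF = 27.8 − 24.4 = 3.4 dB

3.4 dB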